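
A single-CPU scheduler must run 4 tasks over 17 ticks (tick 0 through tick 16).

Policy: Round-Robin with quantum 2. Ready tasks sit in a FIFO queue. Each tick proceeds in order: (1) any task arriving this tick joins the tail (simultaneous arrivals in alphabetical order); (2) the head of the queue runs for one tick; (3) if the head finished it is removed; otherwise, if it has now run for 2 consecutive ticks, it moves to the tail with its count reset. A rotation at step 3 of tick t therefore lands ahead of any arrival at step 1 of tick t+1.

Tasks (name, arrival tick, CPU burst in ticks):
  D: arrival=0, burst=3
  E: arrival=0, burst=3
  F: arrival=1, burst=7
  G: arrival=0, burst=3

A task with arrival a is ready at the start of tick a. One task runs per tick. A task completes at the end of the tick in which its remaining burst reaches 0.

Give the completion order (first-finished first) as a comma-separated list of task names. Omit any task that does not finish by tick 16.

completion order = D, E, G, F

t=0: queue=[D,E,G] q_used=0 → run D
t=1: queue=[D,E,G,F] q_used=1 → run D
t=2: queue=[E,G,F,D] q_used=0 → run E
t=3: queue=[E,G,F,D] q_used=1 → run E
t=4: queue=[G,F,D,E] q_used=0 → run G
t=5: queue=[G,F,D,E] q_used=1 → run G
t=6: queue=[F,D,E,G] q_used=0 → run F
t=7: queue=[F,D,E,G] q_used=1 → run F
t=8: queue=[D,E,G,F] q_used=0 → run D
t=9: queue=[E,G,F] q_used=0 → run E
t=10: queue=[G,F] q_used=0 → run G
t=11: queue=[F] q_used=0 → run F
t=12: queue=[F] q_used=1 → run F
t=13: queue=[F] q_used=0 → run F
t=14: queue=[F] q_used=1 → run F
t=15: queue=[F] q_used=0 → run F
t=16: (idle)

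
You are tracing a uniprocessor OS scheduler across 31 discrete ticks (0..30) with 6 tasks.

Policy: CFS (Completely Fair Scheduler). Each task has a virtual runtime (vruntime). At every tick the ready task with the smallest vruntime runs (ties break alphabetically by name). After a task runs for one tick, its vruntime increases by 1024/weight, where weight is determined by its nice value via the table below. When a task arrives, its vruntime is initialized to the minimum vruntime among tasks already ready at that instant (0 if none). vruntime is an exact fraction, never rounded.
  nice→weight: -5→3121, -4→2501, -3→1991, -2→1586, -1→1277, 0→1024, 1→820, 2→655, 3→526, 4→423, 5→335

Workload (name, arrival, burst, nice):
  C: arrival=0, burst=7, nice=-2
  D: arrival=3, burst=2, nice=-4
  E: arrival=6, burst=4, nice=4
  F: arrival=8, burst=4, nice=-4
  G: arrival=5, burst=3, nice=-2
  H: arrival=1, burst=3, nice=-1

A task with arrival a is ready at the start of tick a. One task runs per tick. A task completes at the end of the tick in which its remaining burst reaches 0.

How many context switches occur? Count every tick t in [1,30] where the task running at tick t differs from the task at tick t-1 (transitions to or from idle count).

t=0: vr[C=0] → run C
t=1: vr[C=512/793 H=512/793] → run C
t=2: vr[C=1024/793 H=512/793] → run H
t=3: vr[C=1024/793 D=1024/793 H=1465856/1012661] → run C
t=4: vr[C=1536/793 D=1024/793 H=1465856/1012661] → run D
t=5: vr[C=1536/793 D=55296/32513 G=1465856/1012661 H=1465856/1012661] → run G
t=6: vr[C=1536/793 D=55296/32513 E=1465856/1012661 G=2119680/1012661 H=1465856/1012661] → run E
t=7: vr[C=1536/793 D=55296/32513 E=1657021952/428355603 G=2119680/1012661 H=1465856/1012661] → run H
t=8: vr[C=1536/793 D=55296/32513 E=1657021952/428355603 F=55296/32513 G=2119680/1012661 H=2277888/1012661] → run D
t=9: vr[C=1536/793 E=1657021952/428355603 F=55296/32513 G=2119680/1012661 H=2277888/1012661] → run F
t=10: vr[C=1536/793 E=1657021952/428355603 F=68608/32513 G=2119680/1012661 H=2277888/1012661] → run C
t=11: vr[C=2048/793 E=1657021952/428355603 F=68608/32513 G=2119680/1012661 H=2277888/1012661] → run G
t=12: vr[C=2048/793 E=1657021952/428355603 F=68608/32513 G=2773504/1012661 H=2277888/1012661] → run F
t=13: vr[C=2048/793 E=1657021952/428355603 F=81920/32513 G=2773504/1012661 H=2277888/1012661] → run H
t=14: vr[C=2048/793 E=1657021952/428355603 F=81920/32513 G=2773504/1012661] → run F
t=15: vr[C=2048/793 E=1657021952/428355603 F=95232/32513 G=2773504/1012661] → run C
t=16: vr[C=2560/793 E=1657021952/428355603 F=95232/32513 G=2773504/1012661] → run G
t=17: vr[C=2560/793 E=1657021952/428355603 F=95232/32513] → run F
t=18: vr[C=2560/793 E=1657021952/428355603] → run C
t=19: vr[C=3072/793 E=1657021952/428355603] → run E
t=20: vr[C=3072/793 E=2693986816/428355603] → run C
t=21: vr[E=2693986816/428355603] → run E
t=22: vr[E=1243650560/142785201] → run E
t=23: (idle)
t=24: (idle)
t=25: (idle)
t=26: (idle)
t=27: (idle)
t=28: (idle)
t=29: (idle)
t=30: (idle)

context switches = 21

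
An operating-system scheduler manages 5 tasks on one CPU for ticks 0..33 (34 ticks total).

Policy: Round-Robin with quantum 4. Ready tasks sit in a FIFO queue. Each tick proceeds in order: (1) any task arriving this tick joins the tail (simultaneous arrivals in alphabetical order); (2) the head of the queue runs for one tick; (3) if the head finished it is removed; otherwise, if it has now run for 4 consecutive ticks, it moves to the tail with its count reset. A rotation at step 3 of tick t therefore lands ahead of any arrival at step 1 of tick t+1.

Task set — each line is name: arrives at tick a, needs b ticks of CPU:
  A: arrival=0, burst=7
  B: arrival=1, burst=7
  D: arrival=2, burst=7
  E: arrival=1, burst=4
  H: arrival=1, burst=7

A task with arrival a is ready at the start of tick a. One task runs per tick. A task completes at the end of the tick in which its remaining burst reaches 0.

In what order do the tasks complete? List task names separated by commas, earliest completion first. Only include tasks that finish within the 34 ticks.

t=0: queue=[A] q_used=0 → run A
t=1: queue=[A,B,E,H] q_used=1 → run A
t=2: queue=[A,B,E,H,D] q_used=2 → run A
t=3: queue=[A,B,E,H,D] q_used=3 → run A
t=4: queue=[B,E,H,D,A] q_used=0 → run B
t=5: queue=[B,E,H,D,A] q_used=1 → run B
t=6: queue=[B,E,H,D,A] q_used=2 → run B
t=7: queue=[B,E,H,D,A] q_used=3 → run B
t=8: queue=[E,H,D,A,B] q_used=0 → run E
t=9: queue=[E,H,D,A,B] q_used=1 → run E
t=10: queue=[E,H,D,A,B] q_used=2 → run E
t=11: queue=[E,H,D,A,B] q_used=3 → run E
t=12: queue=[H,D,A,B] q_used=0 → run H
t=13: queue=[H,D,A,B] q_used=1 → run H
t=14: queue=[H,D,A,B] q_used=2 → run H
t=15: queue=[H,D,A,B] q_used=3 → run H
t=16: queue=[D,A,B,H] q_used=0 → run D
t=17: queue=[D,A,B,H] q_used=1 → run D
t=18: queue=[D,A,B,H] q_used=2 → run D
t=19: queue=[D,A,B,H] q_used=3 → run D
t=20: queue=[A,B,H,D] q_used=0 → run A
t=21: queue=[A,B,H,D] q_used=1 → run A
t=22: queue=[A,B,H,D] q_used=2 → run A
t=23: queue=[B,H,D] q_used=0 → run B
t=24: queue=[B,H,D] q_used=1 → run B
t=25: queue=[B,H,D] q_used=2 → run B
t=26: queue=[H,D] q_used=0 → run H
t=27: queue=[H,D] q_used=1 → run H
t=28: queue=[H,D] q_used=2 → run H
t=29: queue=[D] q_used=0 → run D
t=30: queue=[D] q_used=1 → run D
t=31: queue=[D] q_used=2 → run D
t=32: (idle)
t=33: (idle)

completion order = E, A, B, H, D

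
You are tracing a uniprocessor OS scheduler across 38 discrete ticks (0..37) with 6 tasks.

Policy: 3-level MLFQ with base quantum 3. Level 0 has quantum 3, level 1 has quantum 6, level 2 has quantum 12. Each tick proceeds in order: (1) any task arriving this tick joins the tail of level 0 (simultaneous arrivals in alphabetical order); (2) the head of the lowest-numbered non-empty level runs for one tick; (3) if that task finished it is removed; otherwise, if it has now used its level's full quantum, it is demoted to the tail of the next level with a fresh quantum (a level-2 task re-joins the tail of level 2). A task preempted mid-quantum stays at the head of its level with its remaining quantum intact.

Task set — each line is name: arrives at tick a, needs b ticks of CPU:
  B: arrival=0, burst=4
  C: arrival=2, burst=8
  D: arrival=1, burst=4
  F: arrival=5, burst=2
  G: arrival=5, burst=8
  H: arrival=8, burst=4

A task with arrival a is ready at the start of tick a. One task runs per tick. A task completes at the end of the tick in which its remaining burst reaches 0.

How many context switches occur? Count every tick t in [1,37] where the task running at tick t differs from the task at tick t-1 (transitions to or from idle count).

context switches = 11

t=0: L0/L1/L2 = B/-/- → run B
t=1: L0/L1/L2 = BD/-/- → run B
t=2: L0/L1/L2 = BDC/-/- → run B
t=3: L0/L1/L2 = DC/B/- → run D
t=4: L0/L1/L2 = DC/B/- → run D
t=5: L0/L1/L2 = DCFG/B/- → run D
t=6: L0/L1/L2 = CFG/BD/- → run C
t=7: L0/L1/L2 = CFG/BD/- → run C
t=8: L0/L1/L2 = CFGH/BD/- → run C
t=9: L0/L1/L2 = FGH/BDC/- → run F
t=10: L0/L1/L2 = FGH/BDC/- → run F
t=11: L0/L1/L2 = GH/BDC/- → run G
t=12: L0/L1/L2 = GH/BDC/- → run G
t=13: L0/L1/L2 = GH/BDC/- → run G
t=14: L0/L1/L2 = H/BDCG/- → run H
t=15: L0/L1/L2 = H/BDCG/- → run H
t=16: L0/L1/L2 = H/BDCG/- → run H
t=17: L0/L1/L2 = -/BDCGH/- → run B
t=18: L0/L1/L2 = -/DCGH/- → run D
t=19: L0/L1/L2 = -/CGH/- → run C
t=20: L0/L1/L2 = -/CGH/- → run C
t=21: L0/L1/L2 = -/CGH/- → run C
t=22: L0/L1/L2 = -/CGH/- → run C
t=23: L0/L1/L2 = -/CGH/- → run C
t=24: L0/L1/L2 = -/GH/- → run G
t=25: L0/L1/L2 = -/GH/- → run G
t=26: L0/L1/L2 = -/GH/- → run G
t=27: L0/L1/L2 = -/GH/- → run G
t=28: L0/L1/L2 = -/GH/- → run G
t=29: L0/L1/L2 = -/H/- → run H
t=30: (idle)
t=31: (idle)
t=32: (idle)
t=33: (idle)
t=34: (idle)
t=35: (idle)
t=36: (idle)
t=37: (idle)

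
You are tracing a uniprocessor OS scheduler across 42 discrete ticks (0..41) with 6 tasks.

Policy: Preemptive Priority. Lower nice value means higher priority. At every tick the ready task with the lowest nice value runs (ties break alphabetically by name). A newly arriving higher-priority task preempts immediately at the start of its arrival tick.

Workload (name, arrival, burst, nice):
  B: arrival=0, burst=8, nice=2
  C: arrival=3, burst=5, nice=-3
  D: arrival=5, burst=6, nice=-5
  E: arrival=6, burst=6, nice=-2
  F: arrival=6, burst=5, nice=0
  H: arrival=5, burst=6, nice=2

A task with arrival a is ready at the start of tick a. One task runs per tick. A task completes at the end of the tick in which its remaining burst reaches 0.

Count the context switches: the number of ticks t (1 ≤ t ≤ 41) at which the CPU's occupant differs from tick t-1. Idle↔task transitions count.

t=0: ready={B} → run B
t=1: ready={B} → run B
t=2: ready={B} → run B
t=3: ready={B,C} → run C
t=4: ready={B,C} → run C
t=5: ready={B,C,D,H} → run D
t=6: ready={B,C,D,E,F,H} → run D
t=7: ready={B,C,D,E,F,H} → run D
t=8: ready={B,C,D,E,F,H} → run D
t=9: ready={B,C,D,E,F,H} → run D
t=10: ready={B,C,D,E,F,H} → run D
t=11: ready={B,C,E,F,H} → run C
t=12: ready={B,C,E,F,H} → run C
t=13: ready={B,C,E,F,H} → run C
t=14: ready={B,E,F,H} → run E
t=15: ready={B,E,F,H} → run E
t=16: ready={B,E,F,H} → run E
t=17: ready={B,E,F,H} → run E
t=18: ready={B,E,F,H} → run E
t=19: ready={B,E,F,H} → run E
t=20: ready={B,F,H} → run F
t=21: ready={B,F,H} → run F
t=22: ready={B,F,H} → run F
t=23: ready={B,F,H} → run F
t=24: ready={B,F,H} → run F
t=25: ready={B,H} → run B
t=26: ready={B,H} → run B
t=27: ready={B,H} → run B
t=28: ready={B,H} → run B
t=29: ready={B,H} → run B
t=30: ready={H} → run H
t=31: ready={H} → run H
t=32: ready={H} → run H
t=33: ready={H} → run H
t=34: ready={H} → run H
t=35: ready={H} → run H
t=36: (idle)
t=37: (idle)
t=38: (idle)
t=39: (idle)
t=40: (idle)
t=41: (idle)

context switches = 8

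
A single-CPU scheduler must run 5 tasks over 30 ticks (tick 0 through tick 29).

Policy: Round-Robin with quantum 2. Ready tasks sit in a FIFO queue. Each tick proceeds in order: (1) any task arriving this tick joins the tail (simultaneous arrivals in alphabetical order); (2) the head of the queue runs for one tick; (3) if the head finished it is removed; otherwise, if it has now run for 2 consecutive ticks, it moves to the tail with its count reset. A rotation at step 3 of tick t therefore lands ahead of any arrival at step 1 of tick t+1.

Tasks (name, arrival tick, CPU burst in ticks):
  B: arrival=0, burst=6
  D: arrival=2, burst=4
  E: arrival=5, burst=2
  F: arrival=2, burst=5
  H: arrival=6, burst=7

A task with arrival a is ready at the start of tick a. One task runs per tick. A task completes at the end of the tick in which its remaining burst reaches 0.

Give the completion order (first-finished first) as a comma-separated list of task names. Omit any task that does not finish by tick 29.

completion order = B, E, D, F, H

t=0: queue=[B] q_used=0 → run B
t=1: queue=[B] q_used=1 → run B
t=2: queue=[B,D,F] q_used=0 → run B
t=3: queue=[B,D,F] q_used=1 → run B
t=4: queue=[D,F,B] q_used=0 → run D
t=5: queue=[D,F,B,E] q_used=1 → run D
t=6: queue=[F,B,E,D,H] q_used=0 → run F
t=7: queue=[F,B,E,D,H] q_used=1 → run F
t=8: queue=[B,E,D,H,F] q_used=0 → run B
t=9: queue=[B,E,D,H,F] q_used=1 → run B
t=10: queue=[E,D,H,F] q_used=0 → run E
t=11: queue=[E,D,H,F] q_used=1 → run E
t=12: queue=[D,H,F] q_used=0 → run D
t=13: queue=[D,H,F] q_used=1 → run D
t=14: queue=[H,F] q_used=0 → run H
t=15: queue=[H,F] q_used=1 → run H
t=16: queue=[F,H] q_used=0 → run F
t=17: queue=[F,H] q_used=1 → run F
t=18: queue=[H,F] q_used=0 → run H
t=19: queue=[H,F] q_used=1 → run H
t=20: queue=[F,H] q_used=0 → run F
t=21: queue=[H] q_used=0 → run H
t=22: queue=[H] q_used=1 → run H
t=23: queue=[H] q_used=0 → run H
t=24: (idle)
t=25: (idle)
t=26: (idle)
t=27: (idle)
t=28: (idle)
t=29: (idle)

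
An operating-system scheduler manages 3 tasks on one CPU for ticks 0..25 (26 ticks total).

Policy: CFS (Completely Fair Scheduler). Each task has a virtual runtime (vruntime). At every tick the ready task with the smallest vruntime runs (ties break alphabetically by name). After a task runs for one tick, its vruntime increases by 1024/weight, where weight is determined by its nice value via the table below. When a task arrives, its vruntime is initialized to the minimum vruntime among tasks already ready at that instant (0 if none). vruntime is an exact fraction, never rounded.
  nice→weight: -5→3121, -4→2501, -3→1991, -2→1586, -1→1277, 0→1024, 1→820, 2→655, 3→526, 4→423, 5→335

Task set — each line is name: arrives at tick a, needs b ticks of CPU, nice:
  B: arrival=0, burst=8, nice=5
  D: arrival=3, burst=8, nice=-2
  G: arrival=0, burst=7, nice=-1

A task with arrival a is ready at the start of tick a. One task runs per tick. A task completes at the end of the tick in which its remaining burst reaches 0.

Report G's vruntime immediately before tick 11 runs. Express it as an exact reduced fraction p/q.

vruntime(G, start of tick 11) = 5120/1277

t=0: vr[B=0 G=0] → run B
t=1: vr[B=1024/335 G=0] → run G
t=2: vr[B=1024/335 G=1024/1277] → run G
t=3: vr[B=1024/335 D=2048/1277 G=2048/1277] → run D
t=4: vr[B=1024/335 D=2277888/1012661 G=2048/1277] → run G
t=5: vr[B=1024/335 D=2277888/1012661 G=3072/1277] → run D
t=6: vr[B=1024/335 D=2931712/1012661 G=3072/1277] → run G
t=7: vr[B=1024/335 D=2931712/1012661 G=4096/1277] → run D
t=8: vr[B=1024/335 D=3585536/1012661 G=4096/1277] → run B
t=9: vr[B=2048/335 D=3585536/1012661 G=4096/1277] → run G
t=10: vr[B=2048/335 D=3585536/1012661 G=5120/1277] → run D
t=11: vr[B=2048/335 D=4239360/1012661 G=5120/1277] → run G
t=12: vr[B=2048/335 D=4239360/1012661 G=6144/1277] → run D
t=13: vr[B=2048/335 D=4893184/1012661 G=6144/1277] → run G
t=14: vr[B=2048/335 D=4893184/1012661] → run D
t=15: vr[B=2048/335 D=5547008/1012661] → run D
t=16: vr[B=2048/335 D=6200832/1012661] → run B
t=17: vr[B=3072/335 D=6200832/1012661] → run D
t=18: vr[B=3072/335] → run B
t=19: vr[B=4096/335] → run B
t=20: vr[B=1024/67] → run B
t=21: vr[B=6144/335] → run B
t=22: vr[B=7168/335] → run B
t=23: (idle)
t=24: (idle)
t=25: (idle)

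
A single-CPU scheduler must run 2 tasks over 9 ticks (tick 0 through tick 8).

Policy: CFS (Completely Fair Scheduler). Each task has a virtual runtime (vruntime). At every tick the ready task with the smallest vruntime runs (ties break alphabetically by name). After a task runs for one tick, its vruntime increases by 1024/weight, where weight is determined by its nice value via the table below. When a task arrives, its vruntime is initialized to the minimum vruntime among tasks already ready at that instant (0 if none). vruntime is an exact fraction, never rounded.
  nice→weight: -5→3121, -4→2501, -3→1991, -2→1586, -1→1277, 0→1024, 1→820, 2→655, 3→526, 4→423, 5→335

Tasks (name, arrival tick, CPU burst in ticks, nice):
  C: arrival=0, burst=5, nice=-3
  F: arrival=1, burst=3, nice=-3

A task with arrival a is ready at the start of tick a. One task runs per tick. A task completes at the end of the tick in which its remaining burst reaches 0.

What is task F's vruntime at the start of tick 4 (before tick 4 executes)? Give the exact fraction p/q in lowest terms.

vruntime(F, start of tick 4) = 2048/1991

t=0: vr[C=0] → run C
t=1: vr[C=1024/1991 F=1024/1991] → run C
t=2: vr[C=2048/1991 F=1024/1991] → run F
t=3: vr[C=2048/1991 F=2048/1991] → run C
t=4: vr[C=3072/1991 F=2048/1991] → run F
t=5: vr[C=3072/1991 F=3072/1991] → run C
t=6: vr[C=4096/1991 F=3072/1991] → run F
t=7: vr[C=4096/1991] → run C
t=8: (idle)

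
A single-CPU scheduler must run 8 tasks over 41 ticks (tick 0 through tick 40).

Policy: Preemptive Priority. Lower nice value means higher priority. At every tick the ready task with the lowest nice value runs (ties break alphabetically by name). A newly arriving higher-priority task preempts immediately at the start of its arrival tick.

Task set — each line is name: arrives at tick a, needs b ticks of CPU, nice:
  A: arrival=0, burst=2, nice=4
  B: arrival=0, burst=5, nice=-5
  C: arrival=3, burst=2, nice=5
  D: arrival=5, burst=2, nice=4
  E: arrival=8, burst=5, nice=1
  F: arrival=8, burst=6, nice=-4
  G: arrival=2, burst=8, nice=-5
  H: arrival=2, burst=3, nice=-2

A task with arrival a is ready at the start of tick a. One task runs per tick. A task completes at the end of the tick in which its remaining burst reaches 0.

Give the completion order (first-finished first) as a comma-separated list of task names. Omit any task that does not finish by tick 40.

t=0: ready={A,B} → run B
t=1: ready={A,B} → run B
t=2: ready={A,B,G,H} → run B
t=3: ready={A,B,C,G,H} → run B
t=4: ready={A,B,C,G,H} → run B
t=5: ready={A,C,D,G,H} → run G
t=6: ready={A,C,D,G,H} → run G
t=7: ready={A,C,D,G,H} → run G
t=8: ready={A,C,D,E,F,G,H} → run G
t=9: ready={A,C,D,E,F,G,H} → run G
t=10: ready={A,C,D,E,F,G,H} → run G
t=11: ready={A,C,D,E,F,G,H} → run G
t=12: ready={A,C,D,E,F,G,H} → run G
t=13: ready={A,C,D,E,F,H} → run F
t=14: ready={A,C,D,E,F,H} → run F
t=15: ready={A,C,D,E,F,H} → run F
t=16: ready={A,C,D,E,F,H} → run F
t=17: ready={A,C,D,E,F,H} → run F
t=18: ready={A,C,D,E,F,H} → run F
t=19: ready={A,C,D,E,H} → run H
t=20: ready={A,C,D,E,H} → run H
t=21: ready={A,C,D,E,H} → run H
t=22: ready={A,C,D,E} → run E
t=23: ready={A,C,D,E} → run E
t=24: ready={A,C,D,E} → run E
t=25: ready={A,C,D,E} → run E
t=26: ready={A,C,D,E} → run E
t=27: ready={A,C,D} → run A
t=28: ready={A,C,D} → run A
t=29: ready={C,D} → run D
t=30: ready={C,D} → run D
t=31: ready={C} → run C
t=32: ready={C} → run C
t=33: (idle)
t=34: (idle)
t=35: (idle)
t=36: (idle)
t=37: (idle)
t=38: (idle)
t=39: (idle)
t=40: (idle)

completion order = B, G, F, H, E, A, D, C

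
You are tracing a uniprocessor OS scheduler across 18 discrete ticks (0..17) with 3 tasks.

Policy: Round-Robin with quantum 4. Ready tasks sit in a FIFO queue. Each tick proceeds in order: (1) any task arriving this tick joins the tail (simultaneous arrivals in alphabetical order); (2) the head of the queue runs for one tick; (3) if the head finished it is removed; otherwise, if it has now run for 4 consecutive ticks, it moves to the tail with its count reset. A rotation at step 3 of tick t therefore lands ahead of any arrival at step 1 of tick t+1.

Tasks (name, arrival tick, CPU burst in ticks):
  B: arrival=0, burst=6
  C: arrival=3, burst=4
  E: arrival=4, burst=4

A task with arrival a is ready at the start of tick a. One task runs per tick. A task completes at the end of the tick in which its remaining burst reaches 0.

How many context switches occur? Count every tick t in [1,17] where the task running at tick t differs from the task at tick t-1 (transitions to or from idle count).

t=0: queue=[B] q_used=0 → run B
t=1: queue=[B] q_used=1 → run B
t=2: queue=[B] q_used=2 → run B
t=3: queue=[B,C] q_used=3 → run B
t=4: queue=[C,B,E] q_used=0 → run C
t=5: queue=[C,B,E] q_used=1 → run C
t=6: queue=[C,B,E] q_used=2 → run C
t=7: queue=[C,B,E] q_used=3 → run C
t=8: queue=[B,E] q_used=0 → run B
t=9: queue=[B,E] q_used=1 → run B
t=10: queue=[E] q_used=0 → run E
t=11: queue=[E] q_used=1 → run E
t=12: queue=[E] q_used=2 → run E
t=13: queue=[E] q_used=3 → run E
t=14: (idle)
t=15: (idle)
t=16: (idle)
t=17: (idle)

context switches = 4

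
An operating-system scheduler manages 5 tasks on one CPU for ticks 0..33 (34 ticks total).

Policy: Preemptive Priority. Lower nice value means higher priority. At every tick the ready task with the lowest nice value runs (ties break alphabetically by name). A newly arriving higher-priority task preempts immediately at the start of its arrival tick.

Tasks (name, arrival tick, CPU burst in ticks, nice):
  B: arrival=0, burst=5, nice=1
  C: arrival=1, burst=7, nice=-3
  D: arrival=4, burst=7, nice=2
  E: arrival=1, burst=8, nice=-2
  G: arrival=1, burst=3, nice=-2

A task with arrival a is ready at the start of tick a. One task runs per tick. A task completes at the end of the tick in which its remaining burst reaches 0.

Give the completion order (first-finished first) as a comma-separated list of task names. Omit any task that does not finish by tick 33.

completion order = C, E, G, B, D

t=0: ready={B} → run B
t=1: ready={B,C,E,G} → run C
t=2: ready={B,C,E,G} → run C
t=3: ready={B,C,E,G} → run C
t=4: ready={B,C,D,E,G} → run C
t=5: ready={B,C,D,E,G} → run C
t=6: ready={B,C,D,E,G} → run C
t=7: ready={B,C,D,E,G} → run C
t=8: ready={B,D,E,G} → run E
t=9: ready={B,D,E,G} → run E
t=10: ready={B,D,E,G} → run E
t=11: ready={B,D,E,G} → run E
t=12: ready={B,D,E,G} → run E
t=13: ready={B,D,E,G} → run E
t=14: ready={B,D,E,G} → run E
t=15: ready={B,D,E,G} → run E
t=16: ready={B,D,G} → run G
t=17: ready={B,D,G} → run G
t=18: ready={B,D,G} → run G
t=19: ready={B,D} → run B
t=20: ready={B,D} → run B
t=21: ready={B,D} → run B
t=22: ready={B,D} → run B
t=23: ready={D} → run D
t=24: ready={D} → run D
t=25: ready={D} → run D
t=26: ready={D} → run D
t=27: ready={D} → run D
t=28: ready={D} → run D
t=29: ready={D} → run D
t=30: (idle)
t=31: (idle)
t=32: (idle)
t=33: (idle)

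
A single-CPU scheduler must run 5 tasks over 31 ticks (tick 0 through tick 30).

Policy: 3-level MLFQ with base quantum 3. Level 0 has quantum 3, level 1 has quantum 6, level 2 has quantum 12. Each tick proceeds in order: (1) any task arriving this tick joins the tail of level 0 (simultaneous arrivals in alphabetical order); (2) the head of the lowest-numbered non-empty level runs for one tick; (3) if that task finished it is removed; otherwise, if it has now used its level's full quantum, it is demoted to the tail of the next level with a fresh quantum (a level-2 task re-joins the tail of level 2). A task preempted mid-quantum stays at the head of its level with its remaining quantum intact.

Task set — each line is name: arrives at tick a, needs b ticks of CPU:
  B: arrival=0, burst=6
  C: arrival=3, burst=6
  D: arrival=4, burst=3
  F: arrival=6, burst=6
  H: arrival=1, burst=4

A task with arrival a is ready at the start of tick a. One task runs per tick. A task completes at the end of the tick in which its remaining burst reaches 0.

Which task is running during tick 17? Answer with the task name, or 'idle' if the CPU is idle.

t=0: L0/L1/L2 = B/-/- → run B
t=1: L0/L1/L2 = BH/-/- → run B
t=2: L0/L1/L2 = BH/-/- → run B
t=3: L0/L1/L2 = HC/B/- → run H
t=4: L0/L1/L2 = HCD/B/- → run H
t=5: L0/L1/L2 = HCD/B/- → run H
t=6: L0/L1/L2 = CDF/BH/- → run C
t=7: L0/L1/L2 = CDF/BH/- → run C
t=8: L0/L1/L2 = CDF/BH/- → run C
t=9: L0/L1/L2 = DF/BHC/- → run D
t=10: L0/L1/L2 = DF/BHC/- → run D
t=11: L0/L1/L2 = DF/BHC/- → run D
t=12: L0/L1/L2 = F/BHC/- → run F
t=13: L0/L1/L2 = F/BHC/- → run F
t=14: L0/L1/L2 = F/BHC/- → run F
t=15: L0/L1/L2 = -/BHCF/- → run B
t=16: L0/L1/L2 = -/BHCF/- → run B
t=17: L0/L1/L2 = -/BHCF/- → run B
t=18: L0/L1/L2 = -/HCF/- → run H
t=19: L0/L1/L2 = -/CF/- → run C
t=20: L0/L1/L2 = -/CF/- → run C
t=21: L0/L1/L2 = -/CF/- → run C
t=22: L0/L1/L2 = -/F/- → run F
t=23: L0/L1/L2 = -/F/- → run F
t=24: L0/L1/L2 = -/F/- → run F
t=25: (idle)
t=26: (idle)
t=27: (idle)
t=28: (idle)
t=29: (idle)
t=30: (idle)

running at tick 17 = B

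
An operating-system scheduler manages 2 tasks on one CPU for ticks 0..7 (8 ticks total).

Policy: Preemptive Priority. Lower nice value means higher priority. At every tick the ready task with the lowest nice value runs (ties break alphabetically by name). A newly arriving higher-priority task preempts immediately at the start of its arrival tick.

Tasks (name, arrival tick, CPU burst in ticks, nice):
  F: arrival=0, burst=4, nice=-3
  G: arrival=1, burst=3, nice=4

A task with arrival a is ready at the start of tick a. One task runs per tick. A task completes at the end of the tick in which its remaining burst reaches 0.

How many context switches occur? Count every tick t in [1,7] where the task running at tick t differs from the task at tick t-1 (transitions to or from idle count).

context switches = 2

t=0: ready={F} → run F
t=1: ready={F,G} → run F
t=2: ready={F,G} → run F
t=3: ready={F,G} → run F
t=4: ready={G} → run G
t=5: ready={G} → run G
t=6: ready={G} → run G
t=7: (idle)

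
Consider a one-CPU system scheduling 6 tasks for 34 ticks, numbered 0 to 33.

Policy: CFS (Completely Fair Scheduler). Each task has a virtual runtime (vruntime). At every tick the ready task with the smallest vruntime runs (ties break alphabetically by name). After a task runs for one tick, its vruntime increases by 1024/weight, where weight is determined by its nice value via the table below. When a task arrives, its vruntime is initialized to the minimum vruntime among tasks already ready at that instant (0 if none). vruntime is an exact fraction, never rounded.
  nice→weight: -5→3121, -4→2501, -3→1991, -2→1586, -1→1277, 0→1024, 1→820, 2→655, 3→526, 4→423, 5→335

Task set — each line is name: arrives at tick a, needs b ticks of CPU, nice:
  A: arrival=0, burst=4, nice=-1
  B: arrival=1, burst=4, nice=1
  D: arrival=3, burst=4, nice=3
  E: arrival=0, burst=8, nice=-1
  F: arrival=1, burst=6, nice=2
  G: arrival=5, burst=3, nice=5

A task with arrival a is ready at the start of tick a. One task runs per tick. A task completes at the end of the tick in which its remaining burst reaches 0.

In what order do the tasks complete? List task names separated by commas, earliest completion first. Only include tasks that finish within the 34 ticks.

t=0: vr[A=0 E=0] → run A
t=1: vr[A=1024/1277 B=0 E=0 F=0] → run B
t=2: vr[A=1024/1277 B=256/205 E=0 F=0] → run E
t=3: vr[A=1024/1277 B=256/205 D=0 E=1024/1277 F=0] → run D
t=4: vr[A=1024/1277 B=256/205 D=512/263 E=1024/1277 F=0] → run F
t=5: vr[A=1024/1277 B=256/205 D=512/263 E=1024/1277 F=1024/655 G=1024/1277] → run A
t=6: vr[A=2048/1277 B=256/205 D=512/263 E=1024/1277 F=1024/655 G=1024/1277] → run E
t=7: vr[A=2048/1277 B=256/205 D=512/263 E=2048/1277 F=1024/655 G=1024/1277] → run G
t=8: vr[A=2048/1277 B=256/205 D=512/263 E=2048/1277 F=1024/655 G=1650688/427795] → run B
t=9: vr[A=2048/1277 B=512/205 D=512/263 E=2048/1277 F=1024/655 G=1650688/427795] → run F
t=10: vr[A=2048/1277 B=512/205 D=512/263 E=2048/1277 F=2048/655 G=1650688/427795] → run A
t=11: vr[A=3072/1277 B=512/205 D=512/263 E=2048/1277 F=2048/655 G=1650688/427795] → run E
t=12: vr[A=3072/1277 B=512/205 D=512/263 E=3072/1277 F=2048/655 G=1650688/427795] → run D
t=13: vr[A=3072/1277 B=512/205 D=1024/263 E=3072/1277 F=2048/655 G=1650688/427795] → run A
t=14: vr[B=512/205 D=1024/263 E=3072/1277 F=2048/655 G=1650688/427795] → run E
t=15: vr[B=512/205 D=1024/263 E=4096/1277 F=2048/655 G=1650688/427795] → run B
t=16: vr[B=768/205 D=1024/263 E=4096/1277 F=2048/655 G=1650688/427795] → run F
t=17: vr[B=768/205 D=1024/263 E=4096/1277 F=3072/655 G=1650688/427795] → run E
t=18: vr[B=768/205 D=1024/263 E=5120/1277 F=3072/655 G=1650688/427795] → run B
t=19: vr[D=1024/263 E=5120/1277 F=3072/655 G=1650688/427795] → run G
t=20: vr[D=1024/263 E=5120/1277 F=3072/655 G=2958336/427795] → run D
t=21: vr[D=1536/263 E=5120/1277 F=3072/655 G=2958336/427795] → run E
t=22: vr[D=1536/263 E=6144/1277 F=3072/655 G=2958336/427795] → run F
t=23: vr[D=1536/263 E=6144/1277 F=4096/655 G=2958336/427795] → run E
t=24: vr[D=1536/263 E=7168/1277 F=4096/655 G=2958336/427795] → run E
t=25: vr[D=1536/263 F=4096/655 G=2958336/427795] → run D
t=26: vr[F=4096/655 G=2958336/427795] → run F
t=27: vr[F=1024/131 G=2958336/427795] → run G
t=28: vr[F=1024/131] → run F
t=29: (idle)
t=30: (idle)
t=31: (idle)
t=32: (idle)
t=33: (idle)

completion order = A, B, E, D, G, F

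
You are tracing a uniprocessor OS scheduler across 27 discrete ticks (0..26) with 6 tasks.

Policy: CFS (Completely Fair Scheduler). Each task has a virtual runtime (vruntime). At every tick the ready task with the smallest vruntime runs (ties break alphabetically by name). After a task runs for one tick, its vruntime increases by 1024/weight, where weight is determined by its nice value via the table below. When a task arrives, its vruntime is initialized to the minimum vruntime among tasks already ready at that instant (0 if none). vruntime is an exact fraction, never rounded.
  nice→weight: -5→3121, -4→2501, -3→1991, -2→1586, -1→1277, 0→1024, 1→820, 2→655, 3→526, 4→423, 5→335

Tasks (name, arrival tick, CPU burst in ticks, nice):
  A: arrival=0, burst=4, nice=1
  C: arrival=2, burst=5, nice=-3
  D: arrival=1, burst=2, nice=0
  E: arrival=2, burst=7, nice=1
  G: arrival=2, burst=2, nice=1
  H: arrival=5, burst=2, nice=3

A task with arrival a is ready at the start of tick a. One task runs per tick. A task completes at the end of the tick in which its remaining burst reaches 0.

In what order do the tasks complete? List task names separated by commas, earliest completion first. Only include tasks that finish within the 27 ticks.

t=0: vr[A=0] → run A
t=1: vr[A=256/205 D=256/205] → run A
t=2: vr[A=512/205 C=256/205 D=256/205 E=256/205 G=256/205] → run C
t=3: vr[A=512/205 C=719616/408155 D=256/205 E=256/205 G=256/205] → run D
t=4: vr[A=512/205 C=719616/408155 D=461/205 E=256/205 G=256/205] → run E
t=5: vr[A=512/205 C=719616/408155 D=461/205 E=512/205 G=256/205 H=256/205] → run G
t=6: vr[A=512/205 C=719616/408155 D=461/205 E=512/205 G=512/205 H=256/205] → run H
t=7: vr[A=512/205 C=719616/408155 D=461/205 E=512/205 G=512/205 H=172288/53915] → run C
t=8: vr[A=512/205 C=929536/408155 D=461/205 E=512/205 G=512/205 H=172288/53915] → run D
t=9: vr[A=512/205 C=929536/408155 E=512/205 G=512/205 H=172288/53915] → run C
t=10: vr[A=512/205 C=1139456/408155 E=512/205 G=512/205 H=172288/53915] → run A
t=11: vr[A=768/205 C=1139456/408155 E=512/205 G=512/205 H=172288/53915] → run E
t=12: vr[A=768/205 C=1139456/408155 E=768/205 G=512/205 H=172288/53915] → run G
t=13: vr[A=768/205 C=1139456/408155 E=768/205 H=172288/53915] → run C
t=14: vr[A=768/205 C=1349376/408155 E=768/205 H=172288/53915] → run H
t=15: vr[A=768/205 C=1349376/408155 E=768/205] → run C
t=16: vr[A=768/205 E=768/205] → run A
t=17: vr[E=768/205] → run E
t=18: vr[E=1024/205] → run E
t=19: vr[E=256/41] → run E
t=20: vr[E=1536/205] → run E
t=21: vr[E=1792/205] → run E
t=22: (idle)
t=23: (idle)
t=24: (idle)
t=25: (idle)
t=26: (idle)

completion order = D, G, H, C, A, E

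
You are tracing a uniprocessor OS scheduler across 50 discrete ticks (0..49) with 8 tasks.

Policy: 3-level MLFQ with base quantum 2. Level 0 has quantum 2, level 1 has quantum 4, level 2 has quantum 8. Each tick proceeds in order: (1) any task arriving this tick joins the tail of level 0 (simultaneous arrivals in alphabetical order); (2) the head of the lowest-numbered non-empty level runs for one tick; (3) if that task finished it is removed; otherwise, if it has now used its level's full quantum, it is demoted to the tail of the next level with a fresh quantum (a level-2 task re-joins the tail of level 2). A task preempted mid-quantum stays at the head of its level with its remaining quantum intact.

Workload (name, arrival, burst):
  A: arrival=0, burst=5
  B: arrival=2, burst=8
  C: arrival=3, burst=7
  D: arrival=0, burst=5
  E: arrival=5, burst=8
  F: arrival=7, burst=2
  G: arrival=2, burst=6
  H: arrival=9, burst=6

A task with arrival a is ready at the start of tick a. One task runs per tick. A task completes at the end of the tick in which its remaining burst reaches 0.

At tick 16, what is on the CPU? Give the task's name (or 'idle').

running at tick 16 = A

t=0: L0/L1/L2 = AD/-/- → run A
t=1: L0/L1/L2 = AD/-/- → run A
t=2: L0/L1/L2 = DBG/A/- → run D
t=3: L0/L1/L2 = DBGC/A/- → run D
t=4: L0/L1/L2 = BGC/AD/- → run B
t=5: L0/L1/L2 = BGCE/AD/- → run B
t=6: L0/L1/L2 = GCE/ADB/- → run G
t=7: L0/L1/L2 = GCEF/ADB/- → run G
t=8: L0/L1/L2 = CEF/ADBG/- → run C
t=9: L0/L1/L2 = CEFH/ADBG/- → run C
t=10: L0/L1/L2 = EFH/ADBGC/- → run E
t=11: L0/L1/L2 = EFH/ADBGC/- → run E
t=12: L0/L1/L2 = FH/ADBGCE/- → run F
t=13: L0/L1/L2 = FH/ADBGCE/- → run F
t=14: L0/L1/L2 = H/ADBGCE/- → run H
t=15: L0/L1/L2 = H/ADBGCE/- → run H
t=16: L0/L1/L2 = -/ADBGCEH/- → run A
t=17: L0/L1/L2 = -/ADBGCEH/- → run A
t=18: L0/L1/L2 = -/ADBGCEH/- → run A
t=19: L0/L1/L2 = -/DBGCEH/- → run D
t=20: L0/L1/L2 = -/DBGCEH/- → run D
t=21: L0/L1/L2 = -/DBGCEH/- → run D
t=22: L0/L1/L2 = -/BGCEH/- → run B
t=23: L0/L1/L2 = -/BGCEH/- → run B
t=24: L0/L1/L2 = -/BGCEH/- → run B
t=25: L0/L1/L2 = -/BGCEH/- → run B
t=26: L0/L1/L2 = -/GCEH/B → run G
t=27: L0/L1/L2 = -/GCEH/B → run G
t=28: L0/L1/L2 = -/GCEH/B → run G
t=29: L0/L1/L2 = -/GCEH/B → run G
t=30: L0/L1/L2 = -/CEH/B → run C
t=31: L0/L1/L2 = -/CEH/B → run C
t=32: L0/L1/L2 = -/CEH/B → run C
t=33: L0/L1/L2 = -/CEH/B → run C
t=34: L0/L1/L2 = -/EH/BC → run E
t=35: L0/L1/L2 = -/EH/BC → run E
t=36: L0/L1/L2 = -/EH/BC → run E
t=37: L0/L1/L2 = -/EH/BC → run E
t=38: L0/L1/L2 = -/H/BCE → run H
t=39: L0/L1/L2 = -/H/BCE → run H
t=40: L0/L1/L2 = -/H/BCE → run H
t=41: L0/L1/L2 = -/H/BCE → run H
t=42: L0/L1/L2 = -/-/BCE → run B
t=43: L0/L1/L2 = -/-/BCE → run B
t=44: L0/L1/L2 = -/-/CE → run C
t=45: L0/L1/L2 = -/-/E → run E
t=46: L0/L1/L2 = -/-/E → run E
t=47: (idle)
t=48: (idle)
t=49: (idle)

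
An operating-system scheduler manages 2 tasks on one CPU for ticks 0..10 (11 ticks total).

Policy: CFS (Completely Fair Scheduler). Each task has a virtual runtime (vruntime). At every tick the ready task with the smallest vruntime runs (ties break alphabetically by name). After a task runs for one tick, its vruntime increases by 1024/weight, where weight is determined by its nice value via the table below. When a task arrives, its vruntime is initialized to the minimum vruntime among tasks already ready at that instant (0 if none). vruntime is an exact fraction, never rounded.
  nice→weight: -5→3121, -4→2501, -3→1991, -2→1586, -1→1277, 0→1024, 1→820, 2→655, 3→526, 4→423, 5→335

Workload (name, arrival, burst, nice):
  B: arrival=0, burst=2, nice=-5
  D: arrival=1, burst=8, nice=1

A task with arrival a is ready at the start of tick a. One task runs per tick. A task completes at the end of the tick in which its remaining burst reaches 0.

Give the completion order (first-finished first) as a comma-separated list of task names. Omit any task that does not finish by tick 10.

t=0: vr[B=0] → run B
t=1: vr[B=1024/3121 D=1024/3121] → run B
t=2: vr[D=1024/3121] → run D
t=3: vr[D=1008896/639805] → run D
t=4: vr[D=1807872/639805] → run D
t=5: vr[D=2606848/639805] → run D
t=6: vr[D=3405824/639805] → run D
t=7: vr[D=840960/127961] → run D
t=8: vr[D=5003776/639805] → run D
t=9: vr[D=5802752/639805] → run D
t=10: (idle)

completion order = B, D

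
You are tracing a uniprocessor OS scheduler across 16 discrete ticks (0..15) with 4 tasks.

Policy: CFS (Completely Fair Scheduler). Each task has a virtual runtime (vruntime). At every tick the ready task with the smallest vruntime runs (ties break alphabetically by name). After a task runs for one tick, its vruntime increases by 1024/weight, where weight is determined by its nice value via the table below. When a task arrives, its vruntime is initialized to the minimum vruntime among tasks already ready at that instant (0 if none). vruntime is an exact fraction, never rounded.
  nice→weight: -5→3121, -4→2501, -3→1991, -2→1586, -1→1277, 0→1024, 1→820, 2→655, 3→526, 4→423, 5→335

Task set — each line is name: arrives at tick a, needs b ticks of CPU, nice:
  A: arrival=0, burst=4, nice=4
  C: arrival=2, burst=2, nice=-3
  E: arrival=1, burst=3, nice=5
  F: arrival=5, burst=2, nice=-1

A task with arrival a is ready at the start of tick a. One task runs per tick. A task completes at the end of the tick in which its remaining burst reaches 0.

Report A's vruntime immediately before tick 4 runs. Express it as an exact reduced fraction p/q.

t=0: vr[A=0] → run A
t=1: vr[A=1024/423 E=1024/423] → run A
t=2: vr[A=2048/423 C=1024/423 E=1024/423] → run C
t=3: vr[A=2048/423 C=2471936/842193 E=1024/423] → run E
t=4: vr[A=2048/423 C=2471936/842193 E=776192/141705] → run C
t=5: vr[A=2048/423 E=776192/141705 F=2048/423] → run A
t=6: vr[A=1024/141 E=776192/141705 F=2048/423] → run F
t=7: vr[A=1024/141 E=776192/141705 F=3048448/540171] → run E
t=8: vr[A=1024/141 E=1209344/141705 F=3048448/540171] → run F
t=9: vr[A=1024/141 E=1209344/141705] → run A
t=10: vr[E=1209344/141705] → run E
t=11: (idle)
t=12: (idle)
t=13: (idle)
t=14: (idle)
t=15: (idle)

vruntime(A, start of tick 4) = 2048/423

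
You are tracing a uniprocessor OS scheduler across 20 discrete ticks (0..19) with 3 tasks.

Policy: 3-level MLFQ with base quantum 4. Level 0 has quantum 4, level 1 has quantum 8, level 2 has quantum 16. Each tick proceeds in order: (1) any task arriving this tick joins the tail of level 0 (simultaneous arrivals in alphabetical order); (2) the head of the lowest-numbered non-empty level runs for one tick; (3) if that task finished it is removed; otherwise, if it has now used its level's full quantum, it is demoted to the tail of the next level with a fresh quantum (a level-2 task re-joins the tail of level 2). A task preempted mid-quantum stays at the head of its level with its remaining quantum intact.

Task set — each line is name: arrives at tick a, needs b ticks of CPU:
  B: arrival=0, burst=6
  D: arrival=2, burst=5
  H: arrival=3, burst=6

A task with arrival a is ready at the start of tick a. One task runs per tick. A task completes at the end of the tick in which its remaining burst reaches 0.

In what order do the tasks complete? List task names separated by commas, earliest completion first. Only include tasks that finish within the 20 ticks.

t=0: L0/L1/L2 = B/-/- → run B
t=1: L0/L1/L2 = B/-/- → run B
t=2: L0/L1/L2 = BD/-/- → run B
t=3: L0/L1/L2 = BDH/-/- → run B
t=4: L0/L1/L2 = DH/B/- → run D
t=5: L0/L1/L2 = DH/B/- → run D
t=6: L0/L1/L2 = DH/B/- → run D
t=7: L0/L1/L2 = DH/B/- → run D
t=8: L0/L1/L2 = H/BD/- → run H
t=9: L0/L1/L2 = H/BD/- → run H
t=10: L0/L1/L2 = H/BD/- → run H
t=11: L0/L1/L2 = H/BD/- → run H
t=12: L0/L1/L2 = -/BDH/- → run B
t=13: L0/L1/L2 = -/BDH/- → run B
t=14: L0/L1/L2 = -/DH/- → run D
t=15: L0/L1/L2 = -/H/- → run H
t=16: L0/L1/L2 = -/H/- → run H
t=17: (idle)
t=18: (idle)
t=19: (idle)

completion order = B, D, H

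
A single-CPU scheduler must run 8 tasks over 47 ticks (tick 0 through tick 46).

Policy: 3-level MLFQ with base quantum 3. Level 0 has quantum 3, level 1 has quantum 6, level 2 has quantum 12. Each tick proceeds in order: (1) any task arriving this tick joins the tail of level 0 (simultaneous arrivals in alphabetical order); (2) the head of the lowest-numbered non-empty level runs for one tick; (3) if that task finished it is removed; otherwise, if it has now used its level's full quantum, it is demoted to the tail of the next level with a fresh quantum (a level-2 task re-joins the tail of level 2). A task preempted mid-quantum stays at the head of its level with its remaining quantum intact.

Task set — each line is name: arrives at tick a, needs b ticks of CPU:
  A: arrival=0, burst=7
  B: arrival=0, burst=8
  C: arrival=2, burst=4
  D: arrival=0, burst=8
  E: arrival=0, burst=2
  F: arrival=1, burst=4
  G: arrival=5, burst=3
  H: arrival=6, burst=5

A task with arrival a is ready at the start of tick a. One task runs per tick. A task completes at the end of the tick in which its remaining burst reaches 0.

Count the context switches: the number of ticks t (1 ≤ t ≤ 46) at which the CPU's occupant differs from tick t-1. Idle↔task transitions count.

context switches = 14

t=0: L0/L1/L2 = ABDE/-/- → run A
t=1: L0/L1/L2 = ABDEF/-/- → run A
t=2: L0/L1/L2 = ABDEFC/-/- → run A
t=3: L0/L1/L2 = BDEFC/A/- → run B
t=4: L0/L1/L2 = BDEFC/A/- → run B
t=5: L0/L1/L2 = BDEFCG/A/- → run B
t=6: L0/L1/L2 = DEFCGH/AB/- → run D
t=7: L0/L1/L2 = DEFCGH/AB/- → run D
t=8: L0/L1/L2 = DEFCGH/AB/- → run D
t=9: L0/L1/L2 = EFCGH/ABD/- → run E
t=10: L0/L1/L2 = EFCGH/ABD/- → run E
t=11: L0/L1/L2 = FCGH/ABD/- → run F
t=12: L0/L1/L2 = FCGH/ABD/- → run F
t=13: L0/L1/L2 = FCGH/ABD/- → run F
t=14: L0/L1/L2 = CGH/ABDF/- → run C
t=15: L0/L1/L2 = CGH/ABDF/- → run C
t=16: L0/L1/L2 = CGH/ABDF/- → run C
t=17: L0/L1/L2 = GH/ABDFC/- → run G
t=18: L0/L1/L2 = GH/ABDFC/- → run G
t=19: L0/L1/L2 = GH/ABDFC/- → run G
t=20: L0/L1/L2 = H/ABDFC/- → run H
t=21: L0/L1/L2 = H/ABDFC/- → run H
t=22: L0/L1/L2 = H/ABDFC/- → run H
t=23: L0/L1/L2 = -/ABDFCH/- → run A
t=24: L0/L1/L2 = -/ABDFCH/- → run A
t=25: L0/L1/L2 = -/ABDFCH/- → run A
t=26: L0/L1/L2 = -/ABDFCH/- → run A
t=27: L0/L1/L2 = -/BDFCH/- → run B
t=28: L0/L1/L2 = -/BDFCH/- → run B
t=29: L0/L1/L2 = -/BDFCH/- → run B
t=30: L0/L1/L2 = -/BDFCH/- → run B
t=31: L0/L1/L2 = -/BDFCH/- → run B
t=32: L0/L1/L2 = -/DFCH/- → run D
t=33: L0/L1/L2 = -/DFCH/- → run D
t=34: L0/L1/L2 = -/DFCH/- → run D
t=35: L0/L1/L2 = -/DFCH/- → run D
t=36: L0/L1/L2 = -/DFCH/- → run D
t=37: L0/L1/L2 = -/FCH/- → run F
t=38: L0/L1/L2 = -/CH/- → run C
t=39: L0/L1/L2 = -/H/- → run H
t=40: L0/L1/L2 = -/H/- → run H
t=41: (idle)
t=42: (idle)
t=43: (idle)
t=44: (idle)
t=45: (idle)
t=46: (idle)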